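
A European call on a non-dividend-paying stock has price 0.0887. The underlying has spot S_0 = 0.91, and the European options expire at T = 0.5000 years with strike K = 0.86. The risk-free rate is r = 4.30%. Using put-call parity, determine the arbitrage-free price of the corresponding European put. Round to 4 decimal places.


Answer: Put price = 0.0204

Derivation:
Put-call parity: C - P = S_0 * exp(-qT) - K * exp(-rT).
S_0 * exp(-qT) = 0.9100 * 1.00000000 = 0.91000000
K * exp(-rT) = 0.8600 * 0.97872948 = 0.84170735
P = C - S*exp(-qT) + K*exp(-rT)
P = 0.0887 - 0.91000000 + 0.84170735 = 0.0204


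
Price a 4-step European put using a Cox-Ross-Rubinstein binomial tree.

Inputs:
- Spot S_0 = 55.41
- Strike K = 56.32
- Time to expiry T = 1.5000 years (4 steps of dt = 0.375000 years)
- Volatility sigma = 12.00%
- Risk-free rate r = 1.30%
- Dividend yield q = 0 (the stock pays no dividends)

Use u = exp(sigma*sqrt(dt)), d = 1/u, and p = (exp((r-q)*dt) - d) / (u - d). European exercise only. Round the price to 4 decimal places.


Answer: Price = V(0,0) = 3.1065

Derivation:
dt = T/N = 0.375000
u = exp(sigma*sqrt(dt)) = 1.076252; d = 1/u = 0.929150
p = (exp((r-q)*dt) - d) / (u - d) = 0.514858
Discount per step: exp(-r*dt) = 0.995137
Stock lattice S(k, i) with i counting down-moves:
  k=0: S(0,0) = 55.4100
  k=1: S(1,0) = 59.6351; S(1,1) = 51.4842
  k=2: S(2,0) = 64.1824; S(2,1) = 55.4100; S(2,2) = 47.8366
  k=3: S(3,0) = 69.0765; S(3,1) = 59.6351; S(3,2) = 51.4842; S(3,3) = 44.4474
  k=4: S(4,0) = 74.3437; S(4,1) = 64.1824; S(4,2) = 55.4100; S(4,3) = 47.8366; S(4,4) = 41.2983
Terminal payoffs V(N, i) = max(K - S_T, 0):
  V(4,0) = 0.000000; V(4,1) = 0.000000; V(4,2) = 0.910000; V(4,3) = 8.483416; V(4,4) = 15.021701
Backward induction: V(k, i) = exp(-r*dt) * [p * V(k+1, i) + (1-p) * V(k+1, i+1)].
  V(3,0) = exp(-r*dt) * [p*0.000000 + (1-p)*0.000000] = 0.000000
  V(3,1) = exp(-r*dt) * [p*0.000000 + (1-p)*0.910000] = 0.439332
  V(3,2) = exp(-r*dt) * [p*0.910000 + (1-p)*8.483416] = 4.561886
  V(3,3) = exp(-r*dt) * [p*8.483416 + (1-p)*15.021701] = 11.598729
  V(2,0) = exp(-r*dt) * [p*0.000000 + (1-p)*0.439332] = 0.212102
  V(2,1) = exp(-r*dt) * [p*0.439332 + (1-p)*4.561886] = 2.427492
  V(2,2) = exp(-r*dt) * [p*4.561886 + (1-p)*11.598729] = 7.936964
  V(1,0) = exp(-r*dt) * [p*0.212102 + (1-p)*2.427492] = 1.280621
  V(1,1) = exp(-r*dt) * [p*2.427492 + (1-p)*7.936964] = 5.075563
  V(0,0) = exp(-r*dt) * [p*1.280621 + (1-p)*5.075563] = 3.106524


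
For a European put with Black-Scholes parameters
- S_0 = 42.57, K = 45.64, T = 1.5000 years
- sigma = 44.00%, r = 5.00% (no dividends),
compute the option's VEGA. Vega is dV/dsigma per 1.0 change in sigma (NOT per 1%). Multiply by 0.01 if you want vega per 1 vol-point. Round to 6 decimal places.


d1 = 0.2794000359; d2 = -0.2594877075
phi(d1) = 0.3836706705; exp(-qT) = 1.0000000000; exp(-rT) = 0.9277434863
Vega = S * exp(-qT) * phi(d1) * sqrt(T) = 42.5700 * 1.0000000000 * 0.3836706705 * 1.2247448714 = 20.003587

Answer: Vega = 20.003587


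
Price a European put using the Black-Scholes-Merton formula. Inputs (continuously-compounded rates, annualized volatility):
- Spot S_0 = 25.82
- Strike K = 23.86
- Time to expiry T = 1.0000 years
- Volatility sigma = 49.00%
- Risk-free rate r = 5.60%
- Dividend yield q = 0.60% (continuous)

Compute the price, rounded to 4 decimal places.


Answer: Price = 3.2716

Derivation:
d1 = (ln(S/K) + (r - q + 0.5*sigma^2) * T) / (sigma * sqrt(T)) = 0.50815504
d2 = d1 - sigma * sqrt(T) = 0.01815504
exp(-rT) = 0.94553914; exp(-qT) = 0.99401796
P = K * exp(-rT) * N(-d2) - S_0 * exp(-qT) * N(-d1)
N(-d1) = 0.30567231; N(-d2) = 0.49275759
P = 23.8600 * 0.94553914 * 0.49275759 - 25.8200 * 0.99401796 * 0.30567231 = 3.2716


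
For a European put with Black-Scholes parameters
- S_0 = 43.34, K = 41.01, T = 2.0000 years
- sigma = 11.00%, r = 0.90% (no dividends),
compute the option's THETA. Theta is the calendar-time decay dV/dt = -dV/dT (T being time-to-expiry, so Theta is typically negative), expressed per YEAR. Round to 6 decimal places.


Answer: Theta = -0.452623

Derivation:
d1 = 0.5487152267; d2 = 0.3931517348
phi(d1) = 0.3431859902; exp(-qT) = 1.0000000000; exp(-rT) = 0.9821610324
Theta = -S*exp(-qT)*phi(d1)*sigma/(2*sqrt(T)) + r*K*exp(-rT)*N(-d2) - q*S*exp(-qT)*N(-d1)
N(-d1) = 0.2916004475; N(-d2) = 0.3471037076; sqrt(T) = 1.4142135624
Term 1 = -43.3400 * 1.0000000000 * 0.3431859902 * 0.1100 / (2 * 1.4142135624) = -0.5784504311
Term 2 = 0.0090 * 41.0100 * 0.9821610324 * 0.3471037076 = 0.1258271126
Term 3 = 0 (no dividend yield, q = 0)
Theta = -0.5784504311 + (0.1258271126) + (0.0000000000) = -0.452623


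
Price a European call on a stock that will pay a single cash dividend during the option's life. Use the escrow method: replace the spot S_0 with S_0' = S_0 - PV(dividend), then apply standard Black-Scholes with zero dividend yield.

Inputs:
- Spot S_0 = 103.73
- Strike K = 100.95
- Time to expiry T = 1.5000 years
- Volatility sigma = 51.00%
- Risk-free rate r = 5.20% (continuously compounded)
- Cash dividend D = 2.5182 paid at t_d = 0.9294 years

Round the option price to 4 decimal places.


PV(D) = D * exp(-r * t_d) = 2.5182 * 0.95282045 = 2.39939245
S_0' = S_0 - PV(D) = 103.7300 - 2.39939245 = 101.33060755
d1 = (ln(S_0'/K) + (r + sigma^2/2)*T) / (sigma*sqrt(T)) = 0.44321062
d2 = d1 - sigma*sqrt(T) = -0.18140926
exp(-rT) = 0.92496443
N(d1) = 0.67119330; N(d2) = 0.42802318
C = S_0' * N(d1) - K * exp(-rT) * N(d2) = 101.33060755 * 0.67119330 - 100.9500 * 0.92496443 * 0.42802318 = 28.0457

Answer: Price = 28.0457


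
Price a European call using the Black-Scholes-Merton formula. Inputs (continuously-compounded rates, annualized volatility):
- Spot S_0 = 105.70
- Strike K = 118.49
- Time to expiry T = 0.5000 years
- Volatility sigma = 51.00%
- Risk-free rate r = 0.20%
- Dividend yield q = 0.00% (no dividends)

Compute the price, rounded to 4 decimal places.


Answer: Price = 10.4699

Derivation:
d1 = (ln(S/K) + (r - q + 0.5*sigma^2) * T) / (sigma * sqrt(T)) = -0.13365337
d2 = d1 - sigma * sqrt(T) = -0.49427783
exp(-rT) = 0.99900050; exp(-qT) = 1.00000000
C = S_0 * exp(-qT) * N(d1) - K * exp(-rT) * N(d2)
N(d1) = 0.44683834; N(d2) = 0.31055499
C = 105.7000 * 1.00000000 * 0.44683834 - 118.4900 * 0.99900050 * 0.31055499 = 10.4699


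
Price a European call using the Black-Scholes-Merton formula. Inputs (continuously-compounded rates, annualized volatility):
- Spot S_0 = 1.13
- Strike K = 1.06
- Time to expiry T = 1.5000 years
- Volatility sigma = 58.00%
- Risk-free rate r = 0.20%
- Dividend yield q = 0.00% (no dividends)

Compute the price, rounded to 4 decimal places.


Answer: Price = 0.3413

Derivation:
d1 = (ln(S/K) + (r - q + 0.5*sigma^2) * T) / (sigma * sqrt(T)) = 0.44942326
d2 = d1 - sigma * sqrt(T) = -0.26092876
exp(-rT) = 0.99700450; exp(-qT) = 1.00000000
C = S_0 * exp(-qT) * N(d1) - K * exp(-rT) * N(d2)
N(d1) = 0.67343682; N(d2) = 0.39707372
C = 1.1300 * 1.00000000 * 0.67343682 - 1.0600 * 0.99700450 * 0.39707372 = 0.3413


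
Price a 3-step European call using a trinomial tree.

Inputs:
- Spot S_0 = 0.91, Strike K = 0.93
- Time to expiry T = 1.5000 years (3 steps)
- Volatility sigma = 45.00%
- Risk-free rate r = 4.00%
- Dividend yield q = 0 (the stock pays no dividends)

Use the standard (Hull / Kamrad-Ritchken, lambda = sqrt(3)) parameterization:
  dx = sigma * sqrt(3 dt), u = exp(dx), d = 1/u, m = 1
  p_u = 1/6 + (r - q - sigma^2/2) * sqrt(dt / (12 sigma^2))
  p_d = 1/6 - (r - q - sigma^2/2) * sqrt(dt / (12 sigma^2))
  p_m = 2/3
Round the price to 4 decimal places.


dt = T/N = 0.500000; dx = sigma*sqrt(3*dt) = 0.551135
u = exp(dx) = 1.735222; d = 1/u = 0.576295
p_u = 0.138883, p_m = 0.666667, p_d = 0.194450
Discount per step: exp(-r*dt) = 0.980199
Stock lattice S(k, j) with j the centered position index:
  k=0: S(0,+0) = 0.9100
  k=1: S(1,-1) = 0.5244; S(1,+0) = 0.9100; S(1,+1) = 1.5791
  k=2: S(2,-2) = 0.3022; S(2,-1) = 0.5244; S(2,+0) = 0.9100; S(2,+1) = 1.5791; S(2,+2) = 2.7400
  k=3: S(3,-3) = 0.1742; S(3,-2) = 0.3022; S(3,-1) = 0.5244; S(3,+0) = 0.9100; S(3,+1) = 1.5791; S(3,+2) = 2.7400; S(3,+3) = 4.7545
Terminal payoffs V(N, j) = max(S_T - K, 0):
  V(3,-3) = 0.000000; V(3,-2) = 0.000000; V(3,-1) = 0.000000; V(3,+0) = 0.000000; V(3,+1) = 0.649052; V(3,+2) = 1.810005; V(3,+3) = 3.824516
Backward induction: V(k, j) = exp(-r*dt) * [p_u * V(k+1, j+1) + p_m * V(k+1, j) + p_d * V(k+1, j-1)]
  V(2,-2) = exp(-r*dt) * [p_u*0.000000 + p_m*0.000000 + p_d*0.000000] = 0.000000
  V(2,-1) = exp(-r*dt) * [p_u*0.000000 + p_m*0.000000 + p_d*0.000000] = 0.000000
  V(2,+0) = exp(-r*dt) * [p_u*0.649052 + p_m*0.000000 + p_d*0.000000] = 0.088357
  V(2,+1) = exp(-r*dt) * [p_u*1.810005 + p_m*0.649052 + p_d*0.000000] = 0.670535
  V(2,+2) = exp(-r*dt) * [p_u*3.824516 + p_m*1.810005 + p_d*0.649052] = 1.827128
  V(1,-1) = exp(-r*dt) * [p_u*0.088357 + p_m*0.000000 + p_d*0.000000] = 0.012028
  V(1,+0) = exp(-r*dt) * [p_u*0.670535 + p_m*0.088357 + p_d*0.000000] = 0.149020
  V(1,+1) = exp(-r*dt) * [p_u*1.827128 + p_m*0.670535 + p_d*0.088357] = 0.703745
  V(0,+0) = exp(-r*dt) * [p_u*0.703745 + p_m*0.149020 + p_d*0.012028] = 0.195475

Answer: Price = V(0,0) = 0.1955


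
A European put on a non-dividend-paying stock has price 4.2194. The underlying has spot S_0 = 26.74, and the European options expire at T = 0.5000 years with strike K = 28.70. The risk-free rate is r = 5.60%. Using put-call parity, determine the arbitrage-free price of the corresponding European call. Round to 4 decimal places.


Answer: Call price = 3.0519

Derivation:
Put-call parity: C - P = S_0 * exp(-qT) - K * exp(-rT).
S_0 * exp(-qT) = 26.7400 * 1.00000000 = 26.74000000
K * exp(-rT) = 28.7000 * 0.97238837 = 27.90754613
C = P + S*exp(-qT) - K*exp(-rT)
C = 4.2194 + 26.74000000 - 27.90754613 = 3.0519


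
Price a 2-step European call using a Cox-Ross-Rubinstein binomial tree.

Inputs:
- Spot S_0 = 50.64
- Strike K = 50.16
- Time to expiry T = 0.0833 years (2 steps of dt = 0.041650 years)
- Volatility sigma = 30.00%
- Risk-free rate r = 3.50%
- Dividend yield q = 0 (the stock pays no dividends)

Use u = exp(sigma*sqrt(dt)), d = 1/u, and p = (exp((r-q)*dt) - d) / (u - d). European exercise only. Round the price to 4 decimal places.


dt = T/N = 0.041650
u = exp(sigma*sqrt(dt)) = 1.063138; d = 1/u = 0.940612
p = (exp((r-q)*dt) - d) / (u - d) = 0.496605
Discount per step: exp(-r*dt) = 0.998543
Stock lattice S(k, i) with i counting down-moves:
  k=0: S(0,0) = 50.6400
  k=1: S(1,0) = 53.8373; S(1,1) = 47.6326
  k=2: S(2,0) = 57.2365; S(2,1) = 50.6400; S(2,2) = 44.8037
Terminal payoffs V(N, i) = max(S_T - K, 0):
  V(2,0) = 7.076498; V(2,1) = 0.480000; V(2,2) = 0.000000
Backward induction: V(k, i) = exp(-r*dt) * [p * V(k+1, i) + (1-p) * V(k+1, i+1)].
  V(1,0) = exp(-r*dt) * [p*7.076498 + (1-p)*0.480000] = 3.750380
  V(1,1) = exp(-r*dt) * [p*0.480000 + (1-p)*0.000000] = 0.238023
  V(0,0) = exp(-r*dt) * [p*3.750380 + (1-p)*0.238023] = 1.979388

Answer: Price = V(0,0) = 1.9794


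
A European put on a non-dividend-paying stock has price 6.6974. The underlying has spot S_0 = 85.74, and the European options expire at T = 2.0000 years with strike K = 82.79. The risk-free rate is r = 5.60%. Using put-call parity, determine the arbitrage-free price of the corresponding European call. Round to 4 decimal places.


Answer: Call price = 18.4195

Derivation:
Put-call parity: C - P = S_0 * exp(-qT) - K * exp(-rT).
S_0 * exp(-qT) = 85.7400 * 1.00000000 = 85.74000000
K * exp(-rT) = 82.7900 * 0.89404426 = 74.01792408
C = P + S*exp(-qT) - K*exp(-rT)
C = 6.6974 + 85.74000000 - 74.01792408 = 18.4195


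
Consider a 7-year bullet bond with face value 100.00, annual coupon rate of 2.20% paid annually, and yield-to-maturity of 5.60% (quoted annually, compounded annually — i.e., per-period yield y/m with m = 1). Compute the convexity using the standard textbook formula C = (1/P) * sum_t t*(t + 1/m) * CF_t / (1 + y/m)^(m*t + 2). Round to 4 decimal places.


Answer: Convexity = 45.5226

Derivation:
Coupon per period c = face * coupon_rate / m = 2.200000
Periods per year m = 1; per-period yield y/m = 0.056000
Number of cashflows N = 7
Cashflows (t years, CF_t, discount factor 1/(1+y/m)^(m*t), PV):
  t = 1.0000: CF_t = 2.200000, DF = 0.946970, PV = 2.083333
  t = 2.0000: CF_t = 2.200000, DF = 0.896752, PV = 1.972854
  t = 3.0000: CF_t = 2.200000, DF = 0.849197, PV = 1.868233
  t = 4.0000: CF_t = 2.200000, DF = 0.804163, PV = 1.769160
  t = 5.0000: CF_t = 2.200000, DF = 0.761518, PV = 1.675341
  t = 6.0000: CF_t = 2.200000, DF = 0.721135, PV = 1.586497
  t = 7.0000: CF_t = 102.200000, DF = 0.682893, PV = 69.791650
Price P = sum_t PV_t = 80.747067
Convexity numerator sum_t t*(t + 1/m) * CF_t / (1+y/m)^(m*t + 2):
  t = 1.0000: term = 3.736465
  t = 2.0000: term = 10.614957
  t = 3.0000: term = 20.104086
  t = 4.0000: term = 31.729934
  t = 5.0000: term = 45.070929
  t = 6.0000: term = 59.753125
  t = 7.0000: term = 3504.803380
Convexity = (1/P) * sum = 3675.812877 / 80.747067 = 45.522556


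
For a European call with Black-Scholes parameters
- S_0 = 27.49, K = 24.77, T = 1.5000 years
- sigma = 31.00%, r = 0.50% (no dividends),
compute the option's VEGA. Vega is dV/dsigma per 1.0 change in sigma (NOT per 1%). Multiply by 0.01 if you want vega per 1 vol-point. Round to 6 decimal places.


d1 = 0.4840087923; d2 = 0.1043378821
phi(d1) = 0.3548462121; exp(-qT) = 1.0000000000; exp(-rT) = 0.9925280548
Vega = S * exp(-qT) * phi(d1) * sqrt(T) = 27.4900 * 1.0000000000 * 0.3548462121 * 1.2247448714 = 11.947046

Answer: Vega = 11.947046


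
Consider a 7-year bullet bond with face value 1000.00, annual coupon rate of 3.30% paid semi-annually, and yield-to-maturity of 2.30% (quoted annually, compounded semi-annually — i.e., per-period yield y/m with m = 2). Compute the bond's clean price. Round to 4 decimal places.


Coupon per period c = face * coupon_rate / m = 16.500000
Periods per year m = 2; per-period yield y/m = 0.011500
Number of cashflows N = 14
Cashflows (t years, CF_t, discount factor 1/(1+y/m)^(m*t), PV):
  t = 0.5000: CF_t = 16.500000, DF = 0.988631, PV = 16.312407
  t = 1.0000: CF_t = 16.500000, DF = 0.977391, PV = 16.126947
  t = 1.5000: CF_t = 16.500000, DF = 0.966279, PV = 15.943596
  t = 2.0000: CF_t = 16.500000, DF = 0.955293, PV = 15.762329
  t = 2.5000: CF_t = 16.500000, DF = 0.944432, PV = 15.583123
  t = 3.0000: CF_t = 16.500000, DF = 0.933694, PV = 15.405955
  t = 3.5000: CF_t = 16.500000, DF = 0.923079, PV = 15.230801
  t = 4.0000: CF_t = 16.500000, DF = 0.912584, PV = 15.057638
  t = 4.5000: CF_t = 16.500000, DF = 0.902209, PV = 14.886444
  t = 5.0000: CF_t = 16.500000, DF = 0.891951, PV = 14.717196
  t = 5.5000: CF_t = 16.500000, DF = 0.881810, PV = 14.549872
  t = 6.0000: CF_t = 16.500000, DF = 0.871785, PV = 14.384451
  t = 6.5000: CF_t = 16.500000, DF = 0.861873, PV = 14.220911
  t = 7.0000: CF_t = 1016.500000, DF = 0.852075, PV = 866.133753
Price P = sum_t PV_t = 1064.315424

Answer: Price = 1064.3154


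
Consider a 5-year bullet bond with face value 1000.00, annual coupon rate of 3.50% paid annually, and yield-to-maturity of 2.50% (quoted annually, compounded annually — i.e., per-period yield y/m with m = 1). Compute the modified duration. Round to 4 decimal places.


Answer: Modified duration = 4.5674

Derivation:
Coupon per period c = face * coupon_rate / m = 35.000000
Periods per year m = 1; per-period yield y/m = 0.025000
Number of cashflows N = 5
Cashflows (t years, CF_t, discount factor 1/(1+y/m)^(m*t), PV):
  t = 1.0000: CF_t = 35.000000, DF = 0.975610, PV = 34.146341
  t = 2.0000: CF_t = 35.000000, DF = 0.951814, PV = 33.313504
  t = 3.0000: CF_t = 35.000000, DF = 0.928599, PV = 32.500979
  t = 4.0000: CF_t = 35.000000, DF = 0.905951, PV = 31.708273
  t = 5.0000: CF_t = 1035.000000, DF = 0.883854, PV = 914.789188
Price P = sum_t PV_t = 1046.458285
First compute Macaulay numerator sum_t t * PV_t:
  t * PV_t at t = 1.0000: 34.146341
  t * PV_t at t = 2.0000: 66.627008
  t * PV_t at t = 3.0000: 97.502938
  t * PV_t at t = 4.0000: 126.833090
  t * PV_t at t = 5.0000: 4573.945938
Macaulay duration D = 4899.055316 / 1046.458285 = 4.681558
Modified duration = D / (1 + y/m) = 4.681558 / (1 + 0.025000) = 4.567374


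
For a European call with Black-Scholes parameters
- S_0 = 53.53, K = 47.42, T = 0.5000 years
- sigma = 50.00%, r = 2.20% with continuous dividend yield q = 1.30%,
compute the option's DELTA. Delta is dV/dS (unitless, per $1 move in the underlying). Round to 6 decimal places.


d1 = 0.5323047912; d2 = 0.1787514006
phi(d1) = 0.3462435920; exp(-qT) = 0.9935210793; exp(-rT) = 0.9890602788
N(d1) = 0.7027425428
Delta = exp(-qT) * N(d1) = 0.9935210793 * 0.7027425428 = 0.698190

Answer: Delta = 0.698190


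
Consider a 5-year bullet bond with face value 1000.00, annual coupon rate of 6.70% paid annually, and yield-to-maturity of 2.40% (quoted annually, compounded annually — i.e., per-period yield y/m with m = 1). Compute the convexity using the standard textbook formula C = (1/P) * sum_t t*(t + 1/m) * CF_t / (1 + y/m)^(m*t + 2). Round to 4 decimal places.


Coupon per period c = face * coupon_rate / m = 67.000000
Periods per year m = 1; per-period yield y/m = 0.024000
Number of cashflows N = 5
Cashflows (t years, CF_t, discount factor 1/(1+y/m)^(m*t), PV):
  t = 1.0000: CF_t = 67.000000, DF = 0.976562, PV = 65.429688
  t = 2.0000: CF_t = 67.000000, DF = 0.953674, PV = 63.896179
  t = 3.0000: CF_t = 67.000000, DF = 0.931323, PV = 62.398612
  t = 4.0000: CF_t = 67.000000, DF = 0.909495, PV = 60.936145
  t = 5.0000: CF_t = 1067.000000, DF = 0.888178, PV = 947.686374
Price P = sum_t PV_t = 1200.346998
Convexity numerator sum_t t*(t + 1/m) * CF_t / (1+y/m)^(m*t + 2):
  t = 1.0000: term = 124.797225
  t = 2.0000: term = 365.616870
  t = 3.0000: term = 714.095449
  t = 4.0000: term = 1162.264729
  t = 5.0000: term = 27113.524642
Convexity = (1/P) * sum = 29480.298915 / 1200.346998 = 24.559814

Answer: Convexity = 24.5598


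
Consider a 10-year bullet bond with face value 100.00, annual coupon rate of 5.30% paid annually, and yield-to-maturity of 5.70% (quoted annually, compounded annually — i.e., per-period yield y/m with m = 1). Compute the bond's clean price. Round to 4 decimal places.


Answer: Price = 97.0137

Derivation:
Coupon per period c = face * coupon_rate / m = 5.300000
Periods per year m = 1; per-period yield y/m = 0.057000
Number of cashflows N = 10
Cashflows (t years, CF_t, discount factor 1/(1+y/m)^(m*t), PV):
  t = 1.0000: CF_t = 5.300000, DF = 0.946074, PV = 5.014191
  t = 2.0000: CF_t = 5.300000, DF = 0.895056, PV = 4.743795
  t = 3.0000: CF_t = 5.300000, DF = 0.846789, PV = 4.487980
  t = 4.0000: CF_t = 5.300000, DF = 0.801125, PV = 4.245960
  t = 5.0000: CF_t = 5.300000, DF = 0.757923, PV = 4.016992
  t = 6.0000: CF_t = 5.300000, DF = 0.717051, PV = 3.800371
  t = 7.0000: CF_t = 5.300000, DF = 0.678383, PV = 3.595431
  t = 8.0000: CF_t = 5.300000, DF = 0.641801, PV = 3.401543
  t = 9.0000: CF_t = 5.300000, DF = 0.607191, PV = 3.218111
  t = 10.0000: CF_t = 105.300000, DF = 0.574447, PV = 60.489292
Price P = sum_t PV_t = 97.013665


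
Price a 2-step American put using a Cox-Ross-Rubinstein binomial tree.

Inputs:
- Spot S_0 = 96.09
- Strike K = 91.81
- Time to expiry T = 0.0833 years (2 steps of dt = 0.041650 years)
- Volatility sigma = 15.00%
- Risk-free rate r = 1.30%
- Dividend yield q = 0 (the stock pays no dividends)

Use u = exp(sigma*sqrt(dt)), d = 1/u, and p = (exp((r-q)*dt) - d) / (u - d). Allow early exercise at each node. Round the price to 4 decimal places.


dt = T/N = 0.041650
u = exp(sigma*sqrt(dt)) = 1.031086; d = 1/u = 0.969851
p = (exp((r-q)*dt) - d) / (u - d) = 0.501192
Discount per step: exp(-r*dt) = 0.999459
Stock lattice S(k, i) with i counting down-moves:
  k=0: S(0,0) = 96.0900
  k=1: S(1,0) = 99.0770; S(1,1) = 93.1930
  k=2: S(2,0) = 102.1569; S(2,1) = 96.0900; S(2,2) = 90.3834
Terminal payoffs V(N, i) = max(K - S_T, 0):
  V(2,0) = 0.000000; V(2,1) = 0.000000; V(2,2) = 1.426633
Backward induction: V(k, i) = exp(-r*dt) * [p * V(k+1, i) + (1-p) * V(k+1, i+1)]; then take max(V_cont, immediate exercise) for American.
  V(1,0) = exp(-r*dt) * [p*0.000000 + (1-p)*0.000000] = 0.000000; exercise = 0.000000; V(1,0) = max -> 0.000000
  V(1,1) = exp(-r*dt) * [p*0.000000 + (1-p)*1.426633] = 0.711231; exercise = 0.000000; V(1,1) = max -> 0.711231
  V(0,0) = exp(-r*dt) * [p*0.000000 + (1-p)*0.711231] = 0.354575; exercise = 0.000000; V(0,0) = max -> 0.354575

Answer: Price = V(0,0) = 0.3546


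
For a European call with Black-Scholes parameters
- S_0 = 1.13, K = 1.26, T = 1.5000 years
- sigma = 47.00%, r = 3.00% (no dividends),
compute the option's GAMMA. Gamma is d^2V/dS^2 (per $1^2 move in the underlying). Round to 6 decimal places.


Answer: Gamma = 0.603809

Derivation:
d1 = 0.1768165244; d2 = -0.3988135652
phi(d1) = 0.3927544880; exp(-qT) = 1.0000000000; exp(-rT) = 0.9559974818
Gamma = exp(-qT) * phi(d1) / (S * sigma * sqrt(T)) = 1.0000000000 * 0.3927544880 / (1.1300 * 0.4700 * 1.2247448714) = 0.603809


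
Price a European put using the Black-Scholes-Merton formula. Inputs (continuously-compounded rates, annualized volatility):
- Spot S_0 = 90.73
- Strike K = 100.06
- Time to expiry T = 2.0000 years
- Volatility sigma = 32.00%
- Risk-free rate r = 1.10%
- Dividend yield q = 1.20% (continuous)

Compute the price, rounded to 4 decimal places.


d1 = (ln(S/K) + (r - q + 0.5*sigma^2) * T) / (sigma * sqrt(T)) = 0.00556417
d2 = d1 - sigma * sqrt(T) = -0.44698417
exp(-rT) = 0.97824024; exp(-qT) = 0.97628571
P = K * exp(-rT) * N(-d2) - S_0 * exp(-qT) * N(-d1)
N(-d1) = 0.49778023; N(-d2) = 0.67255675
P = 100.0600 * 0.97824024 * 0.67255675 - 90.7300 * 0.97628571 * 0.49778023 = 21.7391

Answer: Price = 21.7391


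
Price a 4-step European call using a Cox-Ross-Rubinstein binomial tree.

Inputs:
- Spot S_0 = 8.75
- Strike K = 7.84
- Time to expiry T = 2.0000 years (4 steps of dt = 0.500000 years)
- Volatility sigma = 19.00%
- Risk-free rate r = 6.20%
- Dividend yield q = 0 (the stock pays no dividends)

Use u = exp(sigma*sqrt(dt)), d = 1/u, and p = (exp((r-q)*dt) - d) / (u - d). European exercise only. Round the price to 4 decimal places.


Answer: Price = V(0,0) = 2.0687

Derivation:
dt = T/N = 0.500000
u = exp(sigma*sqrt(dt)) = 1.143793; d = 1/u = 0.874284
p = (exp((r-q)*dt) - d) / (u - d) = 0.583288
Discount per step: exp(-r*dt) = 0.969476
Stock lattice S(k, i) with i counting down-moves:
  k=0: S(0,0) = 8.7500
  k=1: S(1,0) = 10.0082; S(1,1) = 7.6500
  k=2: S(2,0) = 11.4473; S(2,1) = 8.7500; S(2,2) = 6.6883
  k=3: S(3,0) = 13.0934; S(3,1) = 10.0082; S(3,2) = 7.6500; S(3,3) = 5.8474
  k=4: S(4,0) = 14.9761; S(4,1) = 11.4473; S(4,2) = 8.7500; S(4,3) = 6.6883; S(4,4) = 5.1123
Terminal payoffs V(N, i) = max(S_T - K, 0):
  V(4,0) = 7.136089; V(4,1) = 3.607304; V(4,2) = 0.910000; V(4,3) = 0.000000; V(4,4) = 0.000000
Backward induction: V(k, i) = exp(-r*dt) * [p * V(k+1, i) + (1-p) * V(k+1, i+1)].
  V(3,0) = exp(-r*dt) * [p*7.136089 + (1-p)*3.607304] = 5.492663
  V(3,1) = exp(-r*dt) * [p*3.607304 + (1-p)*0.910000] = 2.407504
  V(3,2) = exp(-r*dt) * [p*0.910000 + (1-p)*0.000000] = 0.514590
  V(3,3) = exp(-r*dt) * [p*0.000000 + (1-p)*0.000000] = 0.000000
  V(2,0) = exp(-r*dt) * [p*5.492663 + (1-p)*2.407504] = 4.078623
  V(2,1) = exp(-r*dt) * [p*2.407504 + (1-p)*0.514590] = 1.569294
  V(2,2) = exp(-r*dt) * [p*0.514590 + (1-p)*0.000000] = 0.290992
  V(1,0) = exp(-r*dt) * [p*4.078623 + (1-p)*1.569294] = 2.940376
  V(1,1) = exp(-r*dt) * [p*1.569294 + (1-p)*0.290992] = 1.004968
  V(0,0) = exp(-r*dt) * [p*2.940376 + (1-p)*1.004968] = 2.068733


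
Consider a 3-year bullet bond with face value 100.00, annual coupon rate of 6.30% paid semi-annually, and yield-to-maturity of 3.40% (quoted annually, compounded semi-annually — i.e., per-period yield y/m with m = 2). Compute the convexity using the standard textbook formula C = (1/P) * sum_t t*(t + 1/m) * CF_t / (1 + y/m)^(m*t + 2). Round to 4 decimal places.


Coupon per period c = face * coupon_rate / m = 3.150000
Periods per year m = 2; per-period yield y/m = 0.017000
Number of cashflows N = 6
Cashflows (t years, CF_t, discount factor 1/(1+y/m)^(m*t), PV):
  t = 0.5000: CF_t = 3.150000, DF = 0.983284, PV = 3.097345
  t = 1.0000: CF_t = 3.150000, DF = 0.966848, PV = 3.045570
  t = 1.5000: CF_t = 3.150000, DF = 0.950686, PV = 2.994661
  t = 2.0000: CF_t = 3.150000, DF = 0.934795, PV = 2.944603
  t = 2.5000: CF_t = 3.150000, DF = 0.919169, PV = 2.895381
  t = 3.0000: CF_t = 103.150000, DF = 0.903804, PV = 93.227388
Price P = sum_t PV_t = 108.204949
Convexity numerator sum_t t*(t + 1/m) * CF_t / (1+y/m)^(m*t + 2):
  t = 0.5000: term = 1.497331
  t = 1.0000: term = 4.416904
  t = 1.5000: term = 8.686144
  t = 2.0000: term = 14.234914
  t = 2.5000: term = 20.995448
  t = 3.0000: term = 946.435252
Convexity = (1/P) * sum = 996.265993 / 108.204949 = 9.207213

Answer: Convexity = 9.2072


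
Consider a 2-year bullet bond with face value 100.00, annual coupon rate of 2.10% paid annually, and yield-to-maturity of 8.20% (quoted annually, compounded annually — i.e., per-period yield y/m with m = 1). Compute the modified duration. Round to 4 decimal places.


Coupon per period c = face * coupon_rate / m = 2.100000
Periods per year m = 1; per-period yield y/m = 0.082000
Number of cashflows N = 2
Cashflows (t years, CF_t, discount factor 1/(1+y/m)^(m*t), PV):
  t = 1.0000: CF_t = 2.100000, DF = 0.924214, PV = 1.940850
  t = 2.0000: CF_t = 102.100000, DF = 0.854172, PV = 87.210991
Price P = sum_t PV_t = 89.151841
First compute Macaulay numerator sum_t t * PV_t:
  t * PV_t at t = 1.0000: 1.940850
  t * PV_t at t = 2.0000: 174.421982
Macaulay duration D = 176.362832 / 89.151841 = 1.978230
Modified duration = D / (1 + y/m) = 1.978230 / (1 + 0.082000) = 1.828309

Answer: Modified duration = 1.8283


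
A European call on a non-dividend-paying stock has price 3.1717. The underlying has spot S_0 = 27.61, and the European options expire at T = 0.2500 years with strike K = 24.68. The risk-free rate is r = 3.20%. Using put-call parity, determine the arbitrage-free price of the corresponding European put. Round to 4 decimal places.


Put-call parity: C - P = S_0 * exp(-qT) - K * exp(-rT).
S_0 * exp(-qT) = 27.6100 * 1.00000000 = 27.61000000
K * exp(-rT) = 24.6800 * 0.99203191 = 24.48334766
P = C - S*exp(-qT) + K*exp(-rT)
P = 3.1717 - 27.61000000 + 24.48334766 = 0.0450

Answer: Put price = 0.0450


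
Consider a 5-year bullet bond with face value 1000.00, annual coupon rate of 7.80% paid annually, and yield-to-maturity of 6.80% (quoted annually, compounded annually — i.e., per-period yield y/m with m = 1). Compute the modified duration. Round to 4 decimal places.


Coupon per period c = face * coupon_rate / m = 78.000000
Periods per year m = 1; per-period yield y/m = 0.068000
Number of cashflows N = 5
Cashflows (t years, CF_t, discount factor 1/(1+y/m)^(m*t), PV):
  t = 1.0000: CF_t = 78.000000, DF = 0.936330, PV = 73.033708
  t = 2.0000: CF_t = 78.000000, DF = 0.876713, PV = 68.383622
  t = 3.0000: CF_t = 78.000000, DF = 0.820892, PV = 64.029608
  t = 4.0000: CF_t = 78.000000, DF = 0.768626, PV = 59.952817
  t = 5.0000: CF_t = 1078.000000, DF = 0.719687, PV = 775.822726
Price P = sum_t PV_t = 1041.222481
First compute Macaulay numerator sum_t t * PV_t:
  t * PV_t at t = 1.0000: 73.033708
  t * PV_t at t = 2.0000: 136.767243
  t * PV_t at t = 3.0000: 192.088825
  t * PV_t at t = 4.0000: 239.811267
  t * PV_t at t = 5.0000: 3879.113632
Macaulay duration D = 4520.814675 / 1041.222481 = 4.341834
Modified duration = D / (1 + y/m) = 4.341834 / (1 + 0.068000) = 4.065387

Answer: Modified duration = 4.0654


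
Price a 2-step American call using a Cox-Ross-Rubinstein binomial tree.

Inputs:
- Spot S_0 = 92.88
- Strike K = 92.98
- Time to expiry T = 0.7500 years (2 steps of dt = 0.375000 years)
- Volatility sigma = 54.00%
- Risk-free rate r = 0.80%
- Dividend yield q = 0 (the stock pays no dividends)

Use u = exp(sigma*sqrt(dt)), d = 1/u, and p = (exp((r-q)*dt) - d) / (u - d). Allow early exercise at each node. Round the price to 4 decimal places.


Answer: Price = V(0,0) = 15.4342

Derivation:
dt = T/N = 0.375000
u = exp(sigma*sqrt(dt)) = 1.391916; d = 1/u = 0.718434
p = (exp((r-q)*dt) - d) / (u - d) = 0.422536
Discount per step: exp(-r*dt) = 0.997004
Stock lattice S(k, i) with i counting down-moves:
  k=0: S(0,0) = 92.8800
  k=1: S(1,0) = 129.2811; S(1,1) = 66.7282
  k=2: S(2,0) = 179.9485; S(2,1) = 92.8800; S(2,2) = 47.9398
Terminal payoffs V(N, i) = max(S_T - K, 0):
  V(2,0) = 86.968476; V(2,1) = 0.000000; V(2,2) = 0.000000
Backward induction: V(k, i) = exp(-r*dt) * [p * V(k+1, i) + (1-p) * V(k+1, i+1)]; then take max(V_cont, immediate exercise) for American.
  V(1,0) = exp(-r*dt) * [p*86.968476 + (1-p)*0.000000] = 36.637241; exercise = 36.301145; V(1,0) = max -> 36.637241
  V(1,1) = exp(-r*dt) * [p*0.000000 + (1-p)*0.000000] = 0.000000; exercise = 0.000000; V(1,1) = max -> 0.000000
  V(0,0) = exp(-r*dt) * [p*36.637241 + (1-p)*0.000000] = 15.434183; exercise = 0.000000; V(0,0) = max -> 15.434183


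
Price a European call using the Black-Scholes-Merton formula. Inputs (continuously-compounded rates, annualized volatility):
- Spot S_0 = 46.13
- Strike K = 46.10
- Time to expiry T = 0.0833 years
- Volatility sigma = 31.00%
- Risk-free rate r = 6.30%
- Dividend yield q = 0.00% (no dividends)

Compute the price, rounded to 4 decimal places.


Answer: Price = 1.7804

Derivation:
d1 = (ln(S/K) + (r - q + 0.5*sigma^2) * T) / (sigma * sqrt(T)) = 0.11066121
d2 = d1 - sigma * sqrt(T) = 0.02118982
exp(-rT) = 0.99476585; exp(-qT) = 1.00000000
C = S_0 * exp(-qT) * N(d1) - K * exp(-rT) * N(d2)
N(d1) = 0.54405750; N(d2) = 0.50845288
C = 46.1300 * 1.00000000 * 0.54405750 - 46.1000 * 0.99476585 * 0.50845288 = 1.7804


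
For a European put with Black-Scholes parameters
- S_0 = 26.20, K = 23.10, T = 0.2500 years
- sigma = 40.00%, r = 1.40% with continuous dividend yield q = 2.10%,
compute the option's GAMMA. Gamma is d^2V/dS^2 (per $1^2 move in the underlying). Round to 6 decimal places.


d1 = 0.7208839662; d2 = 0.5208839662
phi(d1) = 0.3076552689; exp(-qT) = 0.9947637572; exp(-rT) = 0.9965061179
Gamma = exp(-qT) * phi(d1) / (S * sigma * sqrt(T)) = 0.9947637572 * 0.3076552689 / (26.2000 * 0.4000 * 0.5000000000) = 0.058405

Answer: Gamma = 0.058405


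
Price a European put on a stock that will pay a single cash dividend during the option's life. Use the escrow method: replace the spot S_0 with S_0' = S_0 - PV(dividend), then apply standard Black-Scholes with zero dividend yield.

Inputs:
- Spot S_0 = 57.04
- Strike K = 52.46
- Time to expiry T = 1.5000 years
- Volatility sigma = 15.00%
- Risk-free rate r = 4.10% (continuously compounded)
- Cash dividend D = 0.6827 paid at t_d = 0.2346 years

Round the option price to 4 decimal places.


PV(D) = D * exp(-r * t_d) = 0.6827 * 0.99042751 = 0.67616486
S_0' = S_0 - PV(D) = 57.0400 - 0.67616486 = 56.36383514
d1 = (ln(S_0'/K) + (r + sigma^2/2)*T) / (sigma*sqrt(T)) = 0.81732264
d2 = d1 - sigma*sqrt(T) = 0.63361091
exp(-rT) = 0.94035295
N(-d1) = 0.20687203; N(-d2) = 0.26316739
P = K * exp(-rT) * N(-d2) - S_0' * N(-d1) = 52.4600 * 0.94035295 * 0.26316739 - 56.36383514 * 0.20687203 = 1.3222

Answer: Price = 1.3222


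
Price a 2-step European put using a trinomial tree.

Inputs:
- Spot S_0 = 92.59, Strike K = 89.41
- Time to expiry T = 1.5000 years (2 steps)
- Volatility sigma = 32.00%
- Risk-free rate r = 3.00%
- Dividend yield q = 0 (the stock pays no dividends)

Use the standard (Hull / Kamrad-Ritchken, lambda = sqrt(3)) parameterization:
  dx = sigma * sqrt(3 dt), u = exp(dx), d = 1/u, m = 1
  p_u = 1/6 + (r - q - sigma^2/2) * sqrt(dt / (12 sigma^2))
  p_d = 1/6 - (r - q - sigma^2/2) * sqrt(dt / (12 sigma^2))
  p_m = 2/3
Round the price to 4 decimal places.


dt = T/N = 0.750000; dx = sigma*sqrt(3*dt) = 0.480000
u = exp(dx) = 1.616074; d = 1/u = 0.618783
p_u = 0.150104, p_m = 0.666667, p_d = 0.183229
Discount per step: exp(-r*dt) = 0.977751
Stock lattice S(k, j) with j the centered position index:
  k=0: S(0,+0) = 92.5900
  k=1: S(1,-1) = 57.2932; S(1,+0) = 92.5900; S(1,+1) = 149.6323
  k=2: S(2,-2) = 35.4521; S(2,-1) = 57.2932; S(2,+0) = 92.5900; S(2,+1) = 149.6323; S(2,+2) = 241.8170
Terminal payoffs V(N, j) = max(K - S_T, 0):
  V(2,-2) = 53.957948; V(2,-1) = 32.116846; V(2,+0) = 0.000000; V(2,+1) = 0.000000; V(2,+2) = 0.000000
Backward induction: V(k, j) = exp(-r*dt) * [p_u * V(k+1, j+1) + p_m * V(k+1, j) + p_d * V(k+1, j-1)]
  V(1,-1) = exp(-r*dt) * [p_u*0.000000 + p_m*32.116846 + p_d*53.957948] = 30.601561
  V(1,+0) = exp(-r*dt) * [p_u*0.000000 + p_m*0.000000 + p_d*32.116846] = 5.753815
  V(1,+1) = exp(-r*dt) * [p_u*0.000000 + p_m*0.000000 + p_d*0.000000] = 0.000000
  V(0,+0) = exp(-r*dt) * [p_u*0.000000 + p_m*5.753815 + p_d*30.601561] = 9.232880

Answer: Price = V(0,0) = 9.2329


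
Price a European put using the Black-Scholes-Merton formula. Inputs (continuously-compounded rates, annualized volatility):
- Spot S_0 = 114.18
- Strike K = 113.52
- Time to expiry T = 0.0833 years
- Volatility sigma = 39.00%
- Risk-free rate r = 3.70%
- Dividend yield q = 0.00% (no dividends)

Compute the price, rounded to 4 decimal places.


d1 = (ln(S/K) + (r - q + 0.5*sigma^2) * T) / (sigma * sqrt(T)) = 0.13516415
d2 = d1 - sigma * sqrt(T) = 0.02260337
exp(-rT) = 0.99692264; exp(-qT) = 1.00000000
P = K * exp(-rT) * N(-d2) - S_0 * exp(-qT) * N(-d1)
N(-d1) = 0.44624105; N(-d2) = 0.49098333
P = 113.5200 * 0.99692264 * 0.49098333 - 114.1800 * 1.00000000 * 0.44624105 = 4.6131

Answer: Price = 4.6131


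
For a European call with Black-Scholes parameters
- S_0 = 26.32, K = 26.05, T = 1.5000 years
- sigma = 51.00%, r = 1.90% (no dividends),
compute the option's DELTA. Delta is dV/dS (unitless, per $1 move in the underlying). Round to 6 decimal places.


d1 = 0.3744458736; d2 = -0.2501740109
phi(d1) = 0.3719323153; exp(-qT) = 1.0000000000; exp(-rT) = 0.9719022941
N(d1) = 0.6459636905
Delta = exp(-qT) * N(d1) = 1.0000000000 * 0.6459636905 = 0.645964

Answer: Delta = 0.645964


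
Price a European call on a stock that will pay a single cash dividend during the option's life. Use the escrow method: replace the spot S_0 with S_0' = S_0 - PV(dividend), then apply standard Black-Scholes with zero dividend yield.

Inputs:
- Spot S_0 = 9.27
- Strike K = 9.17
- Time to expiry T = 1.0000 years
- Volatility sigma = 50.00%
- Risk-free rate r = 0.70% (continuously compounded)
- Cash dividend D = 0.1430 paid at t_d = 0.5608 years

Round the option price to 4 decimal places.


PV(D) = D * exp(-r * t_d) = 0.1430 * 0.99608210 = 0.14243974
S_0' = S_0 - PV(D) = 9.2700 - 0.14243974 = 9.12756026
d1 = (ln(S_0'/K) + (r + sigma^2/2)*T) / (sigma*sqrt(T)) = 0.25472230
d2 = d1 - sigma*sqrt(T) = -0.24527770
exp(-rT) = 0.99302444
N(d1) = 0.60053120; N(d2) = 0.40312071
C = S_0' * N(d1) - K * exp(-rT) * N(d2) = 9.12756026 * 0.60053120 - 9.1700 * 0.99302444 * 0.40312071 = 1.8106

Answer: Price = 1.8106


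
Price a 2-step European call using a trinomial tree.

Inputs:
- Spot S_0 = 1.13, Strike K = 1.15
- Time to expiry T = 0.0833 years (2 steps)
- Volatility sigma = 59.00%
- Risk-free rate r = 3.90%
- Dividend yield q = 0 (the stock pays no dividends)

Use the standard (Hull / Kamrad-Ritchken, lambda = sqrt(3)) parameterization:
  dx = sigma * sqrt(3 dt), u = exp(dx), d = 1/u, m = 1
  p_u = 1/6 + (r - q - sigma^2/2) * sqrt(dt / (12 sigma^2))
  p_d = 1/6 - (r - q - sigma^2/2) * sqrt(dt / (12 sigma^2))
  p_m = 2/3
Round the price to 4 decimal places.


dt = T/N = 0.041650; dx = sigma*sqrt(3*dt) = 0.208555
u = exp(dx) = 1.231896; d = 1/u = 0.811757
p_u = 0.153181, p_m = 0.666667, p_d = 0.180152
Discount per step: exp(-r*dt) = 0.998377
Stock lattice S(k, j) with j the centered position index:
  k=0: S(0,+0) = 1.1300
  k=1: S(1,-1) = 0.9173; S(1,+0) = 1.1300; S(1,+1) = 1.3920
  k=2: S(2,-2) = 0.7446; S(2,-1) = 0.9173; S(2,+0) = 1.1300; S(2,+1) = 1.3920; S(2,+2) = 1.7149
Terminal payoffs V(N, j) = max(S_T - K, 0):
  V(2,-2) = 0.000000; V(2,-1) = 0.000000; V(2,+0) = 0.000000; V(2,+1) = 0.242043; V(2,+2) = 0.564853
Backward induction: V(k, j) = exp(-r*dt) * [p_u * V(k+1, j+1) + p_m * V(k+1, j) + p_d * V(k+1, j-1)]
  V(1,-1) = exp(-r*dt) * [p_u*0.000000 + p_m*0.000000 + p_d*0.000000] = 0.000000
  V(1,+0) = exp(-r*dt) * [p_u*0.242043 + p_m*0.000000 + p_d*0.000000] = 0.037016
  V(1,+1) = exp(-r*dt) * [p_u*0.564853 + p_m*0.242043 + p_d*0.000000] = 0.247485
  V(0,+0) = exp(-r*dt) * [p_u*0.247485 + p_m*0.037016 + p_d*0.000000] = 0.062486

Answer: Price = V(0,0) = 0.0625


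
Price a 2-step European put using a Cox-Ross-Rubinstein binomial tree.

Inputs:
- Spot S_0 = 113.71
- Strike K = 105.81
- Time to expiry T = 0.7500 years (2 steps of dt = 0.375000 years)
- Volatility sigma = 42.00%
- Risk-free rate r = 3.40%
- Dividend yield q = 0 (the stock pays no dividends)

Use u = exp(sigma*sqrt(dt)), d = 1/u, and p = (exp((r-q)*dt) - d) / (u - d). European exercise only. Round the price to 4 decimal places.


dt = T/N = 0.375000
u = exp(sigma*sqrt(dt)) = 1.293299; d = 1/u = 0.773216
p = (exp((r-q)*dt) - d) / (u - d) = 0.460725
Discount per step: exp(-r*dt) = 0.987331
Stock lattice S(k, i) with i counting down-moves:
  k=0: S(0,0) = 113.7100
  k=1: S(1,0) = 147.0610; S(1,1) = 87.9224
  k=2: S(2,0) = 190.1939; S(2,1) = 113.7100; S(2,2) = 67.9831
Terminal payoffs V(N, i) = max(K - S_T, 0):
  V(2,0) = 0.000000; V(2,1) = 0.000000; V(2,2) = 37.826944
Backward induction: V(k, i) = exp(-r*dt) * [p * V(k+1, i) + (1-p) * V(k+1, i+1)].
  V(1,0) = exp(-r*dt) * [p*0.000000 + (1-p)*0.000000] = 0.000000
  V(1,1) = exp(-r*dt) * [p*0.000000 + (1-p)*37.826944] = 20.140676
  V(0,0) = exp(-r*dt) * [p*0.000000 + (1-p)*20.140676] = 10.723754

Answer: Price = V(0,0) = 10.7238


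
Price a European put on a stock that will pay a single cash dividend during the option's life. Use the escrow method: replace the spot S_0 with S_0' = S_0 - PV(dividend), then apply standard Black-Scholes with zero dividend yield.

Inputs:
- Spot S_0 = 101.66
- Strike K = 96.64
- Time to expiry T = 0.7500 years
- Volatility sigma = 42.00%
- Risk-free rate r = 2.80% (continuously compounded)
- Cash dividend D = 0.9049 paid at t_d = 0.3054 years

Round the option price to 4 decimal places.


PV(D) = D * exp(-r * t_d) = 0.9049 * 0.99148526 = 0.89719501
S_0' = S_0 - PV(D) = 101.6600 - 0.89719501 = 100.76280499
d1 = (ln(S_0'/K) + (r + sigma^2/2)*T) / (sigma*sqrt(T)) = 0.35445610
d2 = d1 - sigma*sqrt(T) = -0.00927457
exp(-rT) = 0.97921896
N(-d1) = 0.36149855; N(-d2) = 0.50369996
P = K * exp(-rT) * N(-d2) - S_0' * N(-d1) = 96.6400 * 0.97921896 * 0.50369996 - 100.76280499 * 0.36149855 = 11.2404

Answer: Price = 11.2404


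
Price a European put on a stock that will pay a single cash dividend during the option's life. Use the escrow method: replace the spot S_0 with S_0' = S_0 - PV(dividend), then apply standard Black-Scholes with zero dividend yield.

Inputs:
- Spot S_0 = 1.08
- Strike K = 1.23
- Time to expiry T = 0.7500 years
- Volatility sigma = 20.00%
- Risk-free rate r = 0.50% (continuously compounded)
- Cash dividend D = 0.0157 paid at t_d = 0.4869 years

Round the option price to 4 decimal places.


PV(D) = D * exp(-r * t_d) = 0.0157 * 0.99756846 = 0.01566182
S_0' = S_0 - PV(D) = 1.0800 - 0.01566182 = 1.06433818
d1 = (ln(S_0'/K) + (r + sigma^2/2)*T) / (sigma*sqrt(T)) = -0.72694747
d2 = d1 - sigma*sqrt(T) = -0.90015255
exp(-rT) = 0.99625702
N(-d1) = 0.76637093; N(-d2) = 0.81598046
P = K * exp(-rT) * N(-d2) - S_0' * N(-d1) = 1.2300 * 0.99625702 * 0.81598046 - 1.06433818 * 0.76637093 = 0.1842

Answer: Price = 0.1842


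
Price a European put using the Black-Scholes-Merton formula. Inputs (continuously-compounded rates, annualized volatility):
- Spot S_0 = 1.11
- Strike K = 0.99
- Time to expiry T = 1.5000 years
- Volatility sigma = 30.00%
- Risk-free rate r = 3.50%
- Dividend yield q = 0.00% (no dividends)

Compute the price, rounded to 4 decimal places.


Answer: Price = 0.0790

Derivation:
d1 = (ln(S/K) + (r - q + 0.5*sigma^2) * T) / (sigma * sqrt(T)) = 0.63798417
d2 = d1 - sigma * sqrt(T) = 0.27056071
exp(-rT) = 0.94885432; exp(-qT) = 1.00000000
P = K * exp(-rT) * N(-d2) - S_0 * exp(-qT) * N(-d1)
N(-d1) = 0.26174199; N(-d2) = 0.39336446
P = 0.9900 * 0.94885432 * 0.39336446 - 1.1100 * 1.00000000 * 0.26174199 = 0.0790


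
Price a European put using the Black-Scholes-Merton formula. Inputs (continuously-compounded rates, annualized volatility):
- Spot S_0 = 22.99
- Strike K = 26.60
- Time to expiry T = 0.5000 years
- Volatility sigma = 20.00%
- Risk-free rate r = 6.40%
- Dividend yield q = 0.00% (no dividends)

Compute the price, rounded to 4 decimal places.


Answer: Price = 3.1817

Derivation:
d1 = (ln(S/K) + (r - q + 0.5*sigma^2) * T) / (sigma * sqrt(T)) = -0.73434366
d2 = d1 - sigma * sqrt(T) = -0.87576502
exp(-rT) = 0.96850658; exp(-qT) = 1.00000000
P = K * exp(-rT) * N(-d2) - S_0 * exp(-qT) * N(-d1)
N(-d1) = 0.76863034; N(-d2) = 0.80942111
P = 26.6000 * 0.96850658 * 0.80942111 - 22.9900 * 1.00000000 * 0.76863034 = 3.1817
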